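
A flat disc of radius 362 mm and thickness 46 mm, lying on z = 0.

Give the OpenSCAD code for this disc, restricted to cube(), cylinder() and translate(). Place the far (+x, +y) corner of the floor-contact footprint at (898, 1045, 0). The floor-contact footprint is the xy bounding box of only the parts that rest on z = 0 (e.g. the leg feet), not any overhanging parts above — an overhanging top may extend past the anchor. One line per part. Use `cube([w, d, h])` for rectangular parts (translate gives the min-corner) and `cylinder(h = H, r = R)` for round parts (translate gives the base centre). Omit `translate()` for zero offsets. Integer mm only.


translate([536, 683, 0]) cylinder(h = 46, r = 362);


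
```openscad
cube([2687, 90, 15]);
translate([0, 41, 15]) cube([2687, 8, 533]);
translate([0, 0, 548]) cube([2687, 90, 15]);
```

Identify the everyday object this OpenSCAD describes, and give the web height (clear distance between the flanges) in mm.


An I-beam. The web height is 533 mm.

Two wide flanges with a thin centred web — an I-beam. Overall 563 mm minus two 15 mm flanges gives a web of 563 − 2·15 = 533 mm.


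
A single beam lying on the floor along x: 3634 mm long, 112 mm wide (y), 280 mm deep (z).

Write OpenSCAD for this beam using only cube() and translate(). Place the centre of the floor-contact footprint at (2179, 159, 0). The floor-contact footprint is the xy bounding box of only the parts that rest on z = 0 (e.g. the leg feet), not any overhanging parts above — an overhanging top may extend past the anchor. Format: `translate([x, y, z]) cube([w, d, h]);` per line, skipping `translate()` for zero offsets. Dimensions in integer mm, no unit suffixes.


translate([362, 103, 0]) cube([3634, 112, 280]);


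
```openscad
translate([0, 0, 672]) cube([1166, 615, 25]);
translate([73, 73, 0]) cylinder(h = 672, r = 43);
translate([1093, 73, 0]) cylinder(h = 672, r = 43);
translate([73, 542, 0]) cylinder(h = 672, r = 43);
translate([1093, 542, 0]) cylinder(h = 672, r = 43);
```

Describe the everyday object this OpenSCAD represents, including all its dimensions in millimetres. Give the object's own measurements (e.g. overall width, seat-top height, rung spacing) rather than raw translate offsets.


A table: top 1166 mm (x) × 615 mm (y), 25 mm thick, upper face at z = 697 mm, on four round legs of 86 mm diameter, each leg's bounding box inset 30 mm from the nearest pair of top edges from z = 0 to the bottom of the top.


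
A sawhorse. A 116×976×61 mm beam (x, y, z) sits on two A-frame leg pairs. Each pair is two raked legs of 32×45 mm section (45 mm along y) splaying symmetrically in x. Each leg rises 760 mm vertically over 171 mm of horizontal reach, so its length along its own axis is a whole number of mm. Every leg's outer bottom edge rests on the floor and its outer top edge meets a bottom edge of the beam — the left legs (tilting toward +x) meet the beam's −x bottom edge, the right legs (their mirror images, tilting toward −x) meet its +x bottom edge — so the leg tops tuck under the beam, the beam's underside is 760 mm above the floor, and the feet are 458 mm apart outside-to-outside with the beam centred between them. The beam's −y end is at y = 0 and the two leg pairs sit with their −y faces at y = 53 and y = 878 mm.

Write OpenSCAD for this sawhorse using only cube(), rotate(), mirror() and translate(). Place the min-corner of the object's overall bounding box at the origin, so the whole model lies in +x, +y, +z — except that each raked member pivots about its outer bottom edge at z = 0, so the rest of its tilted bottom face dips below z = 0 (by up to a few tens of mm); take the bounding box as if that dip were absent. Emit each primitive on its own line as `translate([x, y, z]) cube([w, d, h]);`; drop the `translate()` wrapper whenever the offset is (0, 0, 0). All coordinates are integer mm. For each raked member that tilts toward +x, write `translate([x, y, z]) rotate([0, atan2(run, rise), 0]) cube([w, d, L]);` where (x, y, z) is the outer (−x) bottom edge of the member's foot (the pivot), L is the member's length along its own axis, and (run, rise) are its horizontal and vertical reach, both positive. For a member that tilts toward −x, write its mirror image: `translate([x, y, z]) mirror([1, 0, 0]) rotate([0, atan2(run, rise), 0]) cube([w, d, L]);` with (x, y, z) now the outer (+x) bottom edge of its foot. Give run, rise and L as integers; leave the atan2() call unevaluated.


translate([171, 0, 760]) cube([116, 976, 61]);
translate([0, 53, 0]) rotate([0, atan2(171, 760), 0]) cube([32, 45, 779]);
translate([458, 53, 0]) mirror([1, 0, 0]) rotate([0, atan2(171, 760), 0]) cube([32, 45, 779]);
translate([0, 878, 0]) rotate([0, atan2(171, 760), 0]) cube([32, 45, 779]);
translate([458, 878, 0]) mirror([1, 0, 0]) rotate([0, atan2(171, 760), 0]) cube([32, 45, 779]);


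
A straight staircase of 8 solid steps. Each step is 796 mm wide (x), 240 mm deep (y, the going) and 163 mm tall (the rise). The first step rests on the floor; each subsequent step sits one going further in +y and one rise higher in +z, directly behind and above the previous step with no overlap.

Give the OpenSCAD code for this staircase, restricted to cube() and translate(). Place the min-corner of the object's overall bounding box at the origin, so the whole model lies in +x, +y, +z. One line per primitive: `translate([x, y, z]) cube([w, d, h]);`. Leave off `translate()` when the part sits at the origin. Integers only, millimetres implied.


cube([796, 240, 163]);
translate([0, 240, 163]) cube([796, 240, 163]);
translate([0, 480, 326]) cube([796, 240, 163]);
translate([0, 720, 489]) cube([796, 240, 163]);
translate([0, 960, 652]) cube([796, 240, 163]);
translate([0, 1200, 815]) cube([796, 240, 163]);
translate([0, 1440, 978]) cube([796, 240, 163]);
translate([0, 1680, 1141]) cube([796, 240, 163]);


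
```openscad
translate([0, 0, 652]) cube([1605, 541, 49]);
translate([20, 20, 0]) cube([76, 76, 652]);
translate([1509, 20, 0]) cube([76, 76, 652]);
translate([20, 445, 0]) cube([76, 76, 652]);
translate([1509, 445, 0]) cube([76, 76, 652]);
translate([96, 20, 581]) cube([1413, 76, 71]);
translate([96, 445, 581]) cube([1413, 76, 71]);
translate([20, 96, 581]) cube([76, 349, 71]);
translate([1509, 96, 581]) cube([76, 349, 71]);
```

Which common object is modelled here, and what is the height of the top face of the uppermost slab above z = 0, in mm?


A table. The table height is 701 mm.

A 1605×541×49 slab sits at z = 652 on four 76 mm square posts — a table. The top surface is at 652 + 49 = 701 mm.


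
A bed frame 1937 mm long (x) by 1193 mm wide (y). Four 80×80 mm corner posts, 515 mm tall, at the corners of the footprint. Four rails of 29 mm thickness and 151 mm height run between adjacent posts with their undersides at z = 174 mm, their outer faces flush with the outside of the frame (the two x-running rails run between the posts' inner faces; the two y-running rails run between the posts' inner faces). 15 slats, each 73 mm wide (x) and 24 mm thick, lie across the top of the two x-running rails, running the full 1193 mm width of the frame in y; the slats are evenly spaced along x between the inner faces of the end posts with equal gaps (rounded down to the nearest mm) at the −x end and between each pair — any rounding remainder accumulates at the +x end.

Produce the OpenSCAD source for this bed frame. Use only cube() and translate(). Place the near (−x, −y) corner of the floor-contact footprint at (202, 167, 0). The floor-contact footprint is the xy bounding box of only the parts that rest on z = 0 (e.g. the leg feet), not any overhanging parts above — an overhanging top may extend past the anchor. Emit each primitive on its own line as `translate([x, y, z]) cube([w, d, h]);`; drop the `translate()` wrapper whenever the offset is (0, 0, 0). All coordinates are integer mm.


translate([202, 167, 0]) cube([80, 80, 515]);
translate([202, 1280, 0]) cube([80, 80, 515]);
translate([2059, 167, 0]) cube([80, 80, 515]);
translate([2059, 1280, 0]) cube([80, 80, 515]);
translate([282, 167, 174]) cube([1777, 29, 151]);
translate([282, 1331, 174]) cube([1777, 29, 151]);
translate([202, 247, 174]) cube([29, 1033, 151]);
translate([2110, 247, 174]) cube([29, 1033, 151]);
translate([324, 167, 325]) cube([73, 1193, 24]);
translate([439, 167, 325]) cube([73, 1193, 24]);
translate([554, 167, 325]) cube([73, 1193, 24]);
translate([669, 167, 325]) cube([73, 1193, 24]);
translate([784, 167, 325]) cube([73, 1193, 24]);
translate([899, 167, 325]) cube([73, 1193, 24]);
translate([1014, 167, 325]) cube([73, 1193, 24]);
translate([1129, 167, 325]) cube([73, 1193, 24]);
translate([1244, 167, 325]) cube([73, 1193, 24]);
translate([1359, 167, 325]) cube([73, 1193, 24]);
translate([1474, 167, 325]) cube([73, 1193, 24]);
translate([1589, 167, 325]) cube([73, 1193, 24]);
translate([1704, 167, 325]) cube([73, 1193, 24]);
translate([1819, 167, 325]) cube([73, 1193, 24]);
translate([1934, 167, 325]) cube([73, 1193, 24]);


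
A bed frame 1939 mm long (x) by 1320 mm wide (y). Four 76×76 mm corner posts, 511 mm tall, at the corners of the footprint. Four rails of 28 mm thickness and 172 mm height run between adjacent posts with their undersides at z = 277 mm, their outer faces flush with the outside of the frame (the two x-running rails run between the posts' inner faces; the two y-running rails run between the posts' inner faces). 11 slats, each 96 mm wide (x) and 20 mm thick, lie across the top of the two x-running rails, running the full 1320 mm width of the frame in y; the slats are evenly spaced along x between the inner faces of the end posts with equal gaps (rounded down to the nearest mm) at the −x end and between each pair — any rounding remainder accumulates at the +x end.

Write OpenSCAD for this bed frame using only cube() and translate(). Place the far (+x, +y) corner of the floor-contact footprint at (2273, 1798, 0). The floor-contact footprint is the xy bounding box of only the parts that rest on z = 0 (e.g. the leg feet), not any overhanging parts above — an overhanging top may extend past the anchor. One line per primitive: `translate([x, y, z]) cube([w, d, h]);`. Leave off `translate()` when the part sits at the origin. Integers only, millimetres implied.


translate([334, 478, 0]) cube([76, 76, 511]);
translate([334, 1722, 0]) cube([76, 76, 511]);
translate([2197, 478, 0]) cube([76, 76, 511]);
translate([2197, 1722, 0]) cube([76, 76, 511]);
translate([410, 478, 277]) cube([1787, 28, 172]);
translate([410, 1770, 277]) cube([1787, 28, 172]);
translate([334, 554, 277]) cube([28, 1168, 172]);
translate([2245, 554, 277]) cube([28, 1168, 172]);
translate([470, 478, 449]) cube([96, 1320, 20]);
translate([626, 478, 449]) cube([96, 1320, 20]);
translate([782, 478, 449]) cube([96, 1320, 20]);
translate([938, 478, 449]) cube([96, 1320, 20]);
translate([1094, 478, 449]) cube([96, 1320, 20]);
translate([1250, 478, 449]) cube([96, 1320, 20]);
translate([1406, 478, 449]) cube([96, 1320, 20]);
translate([1562, 478, 449]) cube([96, 1320, 20]);
translate([1718, 478, 449]) cube([96, 1320, 20]);
translate([1874, 478, 449]) cube([96, 1320, 20]);
translate([2030, 478, 449]) cube([96, 1320, 20]);


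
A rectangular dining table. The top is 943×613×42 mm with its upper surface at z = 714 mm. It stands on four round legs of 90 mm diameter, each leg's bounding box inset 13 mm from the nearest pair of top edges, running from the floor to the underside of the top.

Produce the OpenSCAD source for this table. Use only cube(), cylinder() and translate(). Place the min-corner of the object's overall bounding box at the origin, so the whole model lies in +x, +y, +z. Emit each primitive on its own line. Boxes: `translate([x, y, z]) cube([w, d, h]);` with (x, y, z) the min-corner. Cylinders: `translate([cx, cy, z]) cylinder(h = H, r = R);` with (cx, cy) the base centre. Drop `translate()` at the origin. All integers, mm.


// leg_h = 714 - 42 = 672
translate([0, 0, 672]) cube([943, 613, 42]);
translate([58, 58, 0]) cylinder(h = 672, r = 45);
translate([885, 58, 0]) cylinder(h = 672, r = 45);
translate([58, 555, 0]) cylinder(h = 672, r = 45);
translate([885, 555, 0]) cylinder(h = 672, r = 45);


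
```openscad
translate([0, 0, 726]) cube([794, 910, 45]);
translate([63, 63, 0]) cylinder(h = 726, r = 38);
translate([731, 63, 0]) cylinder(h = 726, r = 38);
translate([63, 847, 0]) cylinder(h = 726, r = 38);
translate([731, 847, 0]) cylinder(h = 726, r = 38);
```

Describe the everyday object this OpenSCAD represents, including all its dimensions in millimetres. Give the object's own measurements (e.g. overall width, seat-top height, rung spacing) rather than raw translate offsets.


A rectangular dining table. The top is 794×910×45 mm with its upper surface at z = 771 mm. It stands on four round legs of 76 mm diameter, each leg's bounding box inset 25 mm from the nearest pair of top edges, running from the floor to the underside of the top.


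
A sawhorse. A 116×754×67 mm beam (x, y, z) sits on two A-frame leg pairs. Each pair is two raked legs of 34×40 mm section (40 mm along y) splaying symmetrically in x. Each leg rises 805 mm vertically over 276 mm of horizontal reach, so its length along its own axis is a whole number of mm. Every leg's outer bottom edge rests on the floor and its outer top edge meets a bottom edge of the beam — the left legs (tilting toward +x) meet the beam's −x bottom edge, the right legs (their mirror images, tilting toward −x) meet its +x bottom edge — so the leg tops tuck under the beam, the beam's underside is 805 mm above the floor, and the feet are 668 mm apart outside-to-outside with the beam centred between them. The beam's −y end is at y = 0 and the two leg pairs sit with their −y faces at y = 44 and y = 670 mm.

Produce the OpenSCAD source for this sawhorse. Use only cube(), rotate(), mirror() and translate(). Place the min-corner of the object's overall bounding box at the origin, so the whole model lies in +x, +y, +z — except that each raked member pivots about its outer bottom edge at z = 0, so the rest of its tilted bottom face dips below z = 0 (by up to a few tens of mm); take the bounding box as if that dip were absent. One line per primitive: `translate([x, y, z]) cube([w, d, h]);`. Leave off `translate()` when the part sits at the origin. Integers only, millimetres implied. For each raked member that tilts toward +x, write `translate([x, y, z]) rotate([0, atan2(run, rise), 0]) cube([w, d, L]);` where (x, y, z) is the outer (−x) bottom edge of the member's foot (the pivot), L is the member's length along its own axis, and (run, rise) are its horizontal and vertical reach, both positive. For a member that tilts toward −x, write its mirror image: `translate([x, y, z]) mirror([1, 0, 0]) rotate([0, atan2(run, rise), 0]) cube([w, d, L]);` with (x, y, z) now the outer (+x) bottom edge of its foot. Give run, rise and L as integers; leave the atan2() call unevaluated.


translate([276, 0, 805]) cube([116, 754, 67]);
translate([0, 44, 0]) rotate([0, atan2(276, 805), 0]) cube([34, 40, 851]);
translate([668, 44, 0]) mirror([1, 0, 0]) rotate([0, atan2(276, 805), 0]) cube([34, 40, 851]);
translate([0, 670, 0]) rotate([0, atan2(276, 805), 0]) cube([34, 40, 851]);
translate([668, 670, 0]) mirror([1, 0, 0]) rotate([0, atan2(276, 805), 0]) cube([34, 40, 851]);


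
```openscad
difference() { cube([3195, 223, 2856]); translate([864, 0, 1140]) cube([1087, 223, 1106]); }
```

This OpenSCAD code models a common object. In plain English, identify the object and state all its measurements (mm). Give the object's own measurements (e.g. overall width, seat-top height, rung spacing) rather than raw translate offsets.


A wall 3195 mm long (x), 223 mm thick (y), 2856 mm tall, with a rectangular window opening cut through it. The opening is 1087 mm wide and 1106 mm tall; its sill is at z = 1140 mm and its near (−x) edge is 864 mm from the wall's −x end. The opening passes through the full wall thickness.


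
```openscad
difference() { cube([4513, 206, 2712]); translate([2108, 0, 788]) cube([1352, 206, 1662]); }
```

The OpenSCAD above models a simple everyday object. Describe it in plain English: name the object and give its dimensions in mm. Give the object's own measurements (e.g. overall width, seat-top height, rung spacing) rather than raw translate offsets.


A wall 4513 mm long (x), 206 mm thick (y), 2712 mm tall, with a rectangular window opening cut through it. The opening is 1352 mm wide and 1662 mm tall; its sill is at z = 788 mm and its near (−x) edge is 2108 mm from the wall's −x end. The opening passes through the full wall thickness.


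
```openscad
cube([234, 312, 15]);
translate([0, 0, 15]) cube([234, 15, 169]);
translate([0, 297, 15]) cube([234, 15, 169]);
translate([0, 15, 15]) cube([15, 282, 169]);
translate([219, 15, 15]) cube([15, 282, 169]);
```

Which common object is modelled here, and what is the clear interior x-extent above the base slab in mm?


An open box. The internal width is 204 mm.

A 234×312 base slab with four walls standing on it — an open box. The base is 234 mm wide and the walls are 15 mm thick, so the internal width is 234 − 2 × 15 = 204 mm.


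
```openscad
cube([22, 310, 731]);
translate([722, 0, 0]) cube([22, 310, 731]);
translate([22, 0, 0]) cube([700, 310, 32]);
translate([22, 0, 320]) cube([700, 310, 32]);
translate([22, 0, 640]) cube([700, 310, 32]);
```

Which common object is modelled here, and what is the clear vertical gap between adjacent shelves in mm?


A bookshelf. The clear shelf gap is 288 mm.

Two tall side panels with 3 horizontal boards between them — a bookshelf. The first two shelf undersides are at z = 0 and z = 320; with shelf thickness 32, the clear gap is 320 − 0 − 32 = 288 mm.


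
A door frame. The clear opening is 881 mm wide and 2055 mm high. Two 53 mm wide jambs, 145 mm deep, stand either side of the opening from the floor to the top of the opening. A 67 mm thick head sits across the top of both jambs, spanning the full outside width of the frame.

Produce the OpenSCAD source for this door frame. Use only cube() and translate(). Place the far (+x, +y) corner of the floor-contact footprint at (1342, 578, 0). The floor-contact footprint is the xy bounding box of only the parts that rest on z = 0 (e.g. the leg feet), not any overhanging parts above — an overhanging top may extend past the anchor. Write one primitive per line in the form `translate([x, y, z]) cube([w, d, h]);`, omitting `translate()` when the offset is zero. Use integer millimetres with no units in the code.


translate([355, 433, 0]) cube([53, 145, 2055]);
translate([1289, 433, 0]) cube([53, 145, 2055]);
translate([355, 433, 2055]) cube([987, 145, 67]);


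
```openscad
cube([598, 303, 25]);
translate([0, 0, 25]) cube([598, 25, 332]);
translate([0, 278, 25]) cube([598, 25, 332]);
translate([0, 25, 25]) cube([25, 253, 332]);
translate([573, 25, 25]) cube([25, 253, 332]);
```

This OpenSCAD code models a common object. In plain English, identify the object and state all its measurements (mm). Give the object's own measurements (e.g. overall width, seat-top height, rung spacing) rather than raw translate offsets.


An open-topped rectangular box: outside dimensions 598×303×357 mm, with a uniform wall and base thickness of 25 mm. The base is a full 598×303 slab on the floor; four walls sit on top of the base. The front and back walls (the −y and +y sides) span the full width; the two side walls fit between them.


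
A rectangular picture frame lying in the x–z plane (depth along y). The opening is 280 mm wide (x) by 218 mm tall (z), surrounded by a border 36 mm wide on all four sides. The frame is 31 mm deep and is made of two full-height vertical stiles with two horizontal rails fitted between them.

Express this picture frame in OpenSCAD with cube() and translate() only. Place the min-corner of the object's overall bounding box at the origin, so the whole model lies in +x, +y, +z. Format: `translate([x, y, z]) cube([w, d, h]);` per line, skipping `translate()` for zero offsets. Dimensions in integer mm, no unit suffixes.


cube([36, 31, 290]);
translate([316, 0, 0]) cube([36, 31, 290]);
translate([36, 0, 0]) cube([280, 31, 36]);
translate([36, 0, 254]) cube([280, 31, 36]);


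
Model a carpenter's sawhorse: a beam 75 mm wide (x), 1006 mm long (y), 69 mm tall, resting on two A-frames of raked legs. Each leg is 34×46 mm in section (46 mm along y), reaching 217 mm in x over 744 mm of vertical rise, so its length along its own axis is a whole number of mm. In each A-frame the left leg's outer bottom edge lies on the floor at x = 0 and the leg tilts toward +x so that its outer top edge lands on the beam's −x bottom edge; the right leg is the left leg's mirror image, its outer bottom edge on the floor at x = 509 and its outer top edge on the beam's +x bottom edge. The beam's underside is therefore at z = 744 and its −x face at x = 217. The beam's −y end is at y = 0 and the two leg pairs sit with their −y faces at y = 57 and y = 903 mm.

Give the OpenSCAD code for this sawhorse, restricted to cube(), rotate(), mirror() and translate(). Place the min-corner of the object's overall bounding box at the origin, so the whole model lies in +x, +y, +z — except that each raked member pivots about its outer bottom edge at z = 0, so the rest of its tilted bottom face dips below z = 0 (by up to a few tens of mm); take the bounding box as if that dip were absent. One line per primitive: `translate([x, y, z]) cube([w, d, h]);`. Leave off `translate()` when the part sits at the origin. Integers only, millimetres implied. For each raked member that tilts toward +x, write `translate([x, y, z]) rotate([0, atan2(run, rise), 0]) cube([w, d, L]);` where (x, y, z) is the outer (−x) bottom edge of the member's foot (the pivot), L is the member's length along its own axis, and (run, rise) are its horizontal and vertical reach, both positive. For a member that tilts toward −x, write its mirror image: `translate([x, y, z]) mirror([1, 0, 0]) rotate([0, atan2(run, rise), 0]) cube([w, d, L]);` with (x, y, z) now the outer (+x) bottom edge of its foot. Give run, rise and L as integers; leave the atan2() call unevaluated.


// leg length = √(217² + 744²) = 775
// right-leg outer foot x = 2·217 + 75 = 509
// beam min-corner = (217, 0, 744)
translate([217, 0, 744]) cube([75, 1006, 69]);
translate([0, 57, 0]) rotate([0, atan2(217, 744), 0]) cube([34, 46, 775]);
translate([509, 57, 0]) mirror([1, 0, 0]) rotate([0, atan2(217, 744), 0]) cube([34, 46, 775]);
translate([0, 903, 0]) rotate([0, atan2(217, 744), 0]) cube([34, 46, 775]);
translate([509, 903, 0]) mirror([1, 0, 0]) rotate([0, atan2(217, 744), 0]) cube([34, 46, 775]);


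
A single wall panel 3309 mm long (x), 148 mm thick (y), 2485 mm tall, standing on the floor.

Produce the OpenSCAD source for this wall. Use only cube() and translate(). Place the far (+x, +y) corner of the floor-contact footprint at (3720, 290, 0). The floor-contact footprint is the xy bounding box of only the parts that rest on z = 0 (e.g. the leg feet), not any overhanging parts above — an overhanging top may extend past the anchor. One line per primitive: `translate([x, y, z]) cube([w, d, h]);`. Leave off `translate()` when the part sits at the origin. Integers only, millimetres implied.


translate([411, 142, 0]) cube([3309, 148, 2485]);


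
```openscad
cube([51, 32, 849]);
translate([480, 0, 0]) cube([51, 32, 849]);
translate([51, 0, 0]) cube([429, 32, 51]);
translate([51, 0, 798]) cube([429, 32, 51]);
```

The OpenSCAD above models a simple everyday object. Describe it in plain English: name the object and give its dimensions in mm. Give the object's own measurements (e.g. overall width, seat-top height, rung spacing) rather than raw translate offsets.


A rectangular picture frame lying in the x–z plane (depth along y). The opening is 429 mm wide (x) by 747 mm tall (z), surrounded by a border 51 mm wide on all four sides. The frame is 32 mm deep and is made of two full-height vertical stiles with two horizontal rails fitted between them.


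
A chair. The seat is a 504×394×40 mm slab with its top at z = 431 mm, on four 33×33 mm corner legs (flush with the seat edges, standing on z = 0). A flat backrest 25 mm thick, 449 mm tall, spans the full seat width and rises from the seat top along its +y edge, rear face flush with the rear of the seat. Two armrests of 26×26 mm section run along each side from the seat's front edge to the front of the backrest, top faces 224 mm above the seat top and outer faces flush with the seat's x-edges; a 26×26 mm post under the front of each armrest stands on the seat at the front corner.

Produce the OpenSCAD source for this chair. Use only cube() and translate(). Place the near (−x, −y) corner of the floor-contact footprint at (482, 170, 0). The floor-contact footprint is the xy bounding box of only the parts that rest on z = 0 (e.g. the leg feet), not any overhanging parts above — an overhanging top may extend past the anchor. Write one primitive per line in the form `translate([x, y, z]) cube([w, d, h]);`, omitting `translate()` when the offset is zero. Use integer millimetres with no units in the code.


translate([482, 170, 391]) cube([504, 394, 40]);
translate([482, 170, 0]) cube([33, 33, 391]);
translate([953, 170, 0]) cube([33, 33, 391]);
translate([482, 531, 0]) cube([33, 33, 391]);
translate([953, 531, 0]) cube([33, 33, 391]);
translate([482, 539, 431]) cube([504, 25, 449]);
translate([482, 170, 629]) cube([26, 369, 26]);
translate([960, 170, 629]) cube([26, 369, 26]);
translate([482, 170, 431]) cube([26, 26, 198]);
translate([960, 170, 431]) cube([26, 26, 198]);


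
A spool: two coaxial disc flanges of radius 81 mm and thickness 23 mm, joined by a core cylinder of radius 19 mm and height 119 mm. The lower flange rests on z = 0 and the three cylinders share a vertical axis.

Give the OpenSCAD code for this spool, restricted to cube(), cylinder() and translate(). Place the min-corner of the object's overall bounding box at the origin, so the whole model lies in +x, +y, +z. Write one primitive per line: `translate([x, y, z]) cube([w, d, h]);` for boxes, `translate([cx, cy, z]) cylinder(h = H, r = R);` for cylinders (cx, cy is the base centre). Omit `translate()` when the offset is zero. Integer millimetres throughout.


translate([81, 81, 0]) cylinder(h = 23, r = 81);
translate([81, 81, 23]) cylinder(h = 119, r = 19);
translate([81, 81, 142]) cylinder(h = 23, r = 81);


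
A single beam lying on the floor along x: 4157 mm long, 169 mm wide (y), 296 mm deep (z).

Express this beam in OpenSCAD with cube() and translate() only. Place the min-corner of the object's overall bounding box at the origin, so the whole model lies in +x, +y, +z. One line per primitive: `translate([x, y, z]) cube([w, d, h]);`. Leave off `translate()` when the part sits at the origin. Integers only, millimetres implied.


cube([4157, 169, 296]);


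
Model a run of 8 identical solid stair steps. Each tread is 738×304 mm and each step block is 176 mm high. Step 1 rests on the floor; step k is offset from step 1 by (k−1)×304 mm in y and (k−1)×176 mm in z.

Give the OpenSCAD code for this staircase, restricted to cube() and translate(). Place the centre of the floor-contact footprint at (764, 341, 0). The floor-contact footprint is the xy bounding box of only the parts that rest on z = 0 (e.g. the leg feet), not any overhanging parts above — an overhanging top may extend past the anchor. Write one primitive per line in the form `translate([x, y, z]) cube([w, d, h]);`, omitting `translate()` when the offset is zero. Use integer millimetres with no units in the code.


translate([395, 189, 0]) cube([738, 304, 176]);
translate([395, 493, 176]) cube([738, 304, 176]);
translate([395, 797, 352]) cube([738, 304, 176]);
translate([395, 1101, 528]) cube([738, 304, 176]);
translate([395, 1405, 704]) cube([738, 304, 176]);
translate([395, 1709, 880]) cube([738, 304, 176]);
translate([395, 2013, 1056]) cube([738, 304, 176]);
translate([395, 2317, 1232]) cube([738, 304, 176]);


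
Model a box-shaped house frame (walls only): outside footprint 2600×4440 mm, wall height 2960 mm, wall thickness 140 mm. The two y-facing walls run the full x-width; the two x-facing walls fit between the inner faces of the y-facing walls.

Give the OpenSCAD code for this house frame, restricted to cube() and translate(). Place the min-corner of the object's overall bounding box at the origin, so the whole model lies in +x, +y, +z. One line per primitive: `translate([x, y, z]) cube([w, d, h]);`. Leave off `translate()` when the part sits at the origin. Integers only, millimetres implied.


cube([2600, 140, 2960]);
translate([0, 4300, 0]) cube([2600, 140, 2960]);
translate([0, 140, 0]) cube([140, 4160, 2960]);
translate([2460, 140, 0]) cube([140, 4160, 2960]);


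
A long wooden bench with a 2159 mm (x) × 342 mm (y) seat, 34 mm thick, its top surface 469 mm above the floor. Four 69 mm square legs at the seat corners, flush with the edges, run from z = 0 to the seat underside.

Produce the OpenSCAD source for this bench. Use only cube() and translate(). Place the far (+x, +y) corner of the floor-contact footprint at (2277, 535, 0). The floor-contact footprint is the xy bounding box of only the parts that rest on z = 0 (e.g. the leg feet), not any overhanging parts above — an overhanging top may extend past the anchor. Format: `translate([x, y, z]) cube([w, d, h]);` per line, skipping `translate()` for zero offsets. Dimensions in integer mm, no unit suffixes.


// leg_h = 469 − 34 = 435
translate([118, 193, 435]) cube([2159, 342, 34]);
translate([118, 193, 0]) cube([69, 69, 435]);
translate([118, 466, 0]) cube([69, 69, 435]);
translate([2208, 193, 0]) cube([69, 69, 435]);
translate([2208, 466, 0]) cube([69, 69, 435]);


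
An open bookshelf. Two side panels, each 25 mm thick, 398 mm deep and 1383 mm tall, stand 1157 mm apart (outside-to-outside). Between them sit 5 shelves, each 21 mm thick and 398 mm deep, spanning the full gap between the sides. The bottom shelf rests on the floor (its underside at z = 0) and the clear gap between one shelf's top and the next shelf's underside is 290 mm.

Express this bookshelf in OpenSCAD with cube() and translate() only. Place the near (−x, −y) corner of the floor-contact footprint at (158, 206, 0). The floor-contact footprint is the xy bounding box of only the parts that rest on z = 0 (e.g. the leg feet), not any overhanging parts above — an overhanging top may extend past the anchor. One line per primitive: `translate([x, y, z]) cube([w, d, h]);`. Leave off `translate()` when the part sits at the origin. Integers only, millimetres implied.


translate([158, 206, 0]) cube([25, 398, 1383]);
translate([1290, 206, 0]) cube([25, 398, 1383]);
translate([183, 206, 0]) cube([1107, 398, 21]);
translate([183, 206, 311]) cube([1107, 398, 21]);
translate([183, 206, 622]) cube([1107, 398, 21]);
translate([183, 206, 933]) cube([1107, 398, 21]);
translate([183, 206, 1244]) cube([1107, 398, 21]);


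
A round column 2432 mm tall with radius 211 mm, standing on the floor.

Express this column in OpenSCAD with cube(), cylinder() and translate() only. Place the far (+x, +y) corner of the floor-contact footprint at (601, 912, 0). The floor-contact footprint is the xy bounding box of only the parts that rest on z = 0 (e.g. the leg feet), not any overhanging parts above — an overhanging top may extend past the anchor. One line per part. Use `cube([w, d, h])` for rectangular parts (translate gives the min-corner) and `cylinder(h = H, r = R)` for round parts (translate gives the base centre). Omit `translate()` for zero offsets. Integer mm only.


translate([390, 701, 0]) cylinder(h = 2432, r = 211);


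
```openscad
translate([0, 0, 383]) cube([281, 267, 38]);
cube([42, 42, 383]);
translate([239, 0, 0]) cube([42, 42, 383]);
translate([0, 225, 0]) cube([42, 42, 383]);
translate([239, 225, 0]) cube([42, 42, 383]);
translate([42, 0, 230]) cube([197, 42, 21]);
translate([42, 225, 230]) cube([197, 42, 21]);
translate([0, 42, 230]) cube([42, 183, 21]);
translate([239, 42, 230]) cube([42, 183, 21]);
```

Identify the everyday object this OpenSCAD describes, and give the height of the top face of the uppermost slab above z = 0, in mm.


A stool. The seat height is 421 mm.

A 281×267×38 slab at z = 383 on four corner posts — a stool. The seat top is 383 + 38 = 421 mm.


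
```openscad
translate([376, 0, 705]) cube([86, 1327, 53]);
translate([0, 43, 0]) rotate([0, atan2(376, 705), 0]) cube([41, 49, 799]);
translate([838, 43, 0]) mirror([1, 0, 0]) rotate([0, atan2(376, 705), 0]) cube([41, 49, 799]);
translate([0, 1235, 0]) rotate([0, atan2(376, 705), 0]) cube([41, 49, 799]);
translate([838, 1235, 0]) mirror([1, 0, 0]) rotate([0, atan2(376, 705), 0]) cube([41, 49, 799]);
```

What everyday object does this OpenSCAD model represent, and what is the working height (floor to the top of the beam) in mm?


A sawhorse. The overall height is 758 mm.

A beam across two mirrored pairs of raked legs — a sawhorse. The beam's underside is at z = 705 (matching the legs' vertical rise in atan2(376, 705)) and the beam is 53 mm tall, so its top is at 705 + 53 = 758 mm. The raked legs top out at the beam's underside, so that is the highest point.


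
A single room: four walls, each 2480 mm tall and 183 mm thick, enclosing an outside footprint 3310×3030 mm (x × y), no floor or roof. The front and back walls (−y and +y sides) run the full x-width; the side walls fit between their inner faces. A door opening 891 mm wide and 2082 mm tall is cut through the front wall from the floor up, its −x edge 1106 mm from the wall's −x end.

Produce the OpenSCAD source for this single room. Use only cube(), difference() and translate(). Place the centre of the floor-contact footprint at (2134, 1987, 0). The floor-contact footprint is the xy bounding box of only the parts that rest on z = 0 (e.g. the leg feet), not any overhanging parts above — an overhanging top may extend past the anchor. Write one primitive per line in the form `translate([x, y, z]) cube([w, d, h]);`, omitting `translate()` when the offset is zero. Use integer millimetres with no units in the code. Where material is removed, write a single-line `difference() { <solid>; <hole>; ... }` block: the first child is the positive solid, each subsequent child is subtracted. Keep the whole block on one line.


difference() { translate([479, 472, 0]) cube([3310, 183, 2480]); translate([1585, 472, 0]) cube([891, 183, 2082]); }
translate([479, 3319, 0]) cube([3310, 183, 2480]);
translate([479, 655, 0]) cube([183, 2664, 2480]);
translate([3606, 655, 0]) cube([183, 2664, 2480]);


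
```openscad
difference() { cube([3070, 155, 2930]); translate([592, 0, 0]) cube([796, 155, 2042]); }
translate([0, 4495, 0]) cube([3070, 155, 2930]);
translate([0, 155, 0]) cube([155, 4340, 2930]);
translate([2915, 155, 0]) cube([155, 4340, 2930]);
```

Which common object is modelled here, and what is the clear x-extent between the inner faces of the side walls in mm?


A single room. The interior width is 2760 mm.

Four walls enclosing a rectangle with a door in the front wall — a room. Outside width 3070 minus two 155 mm walls gives 2760 mm.


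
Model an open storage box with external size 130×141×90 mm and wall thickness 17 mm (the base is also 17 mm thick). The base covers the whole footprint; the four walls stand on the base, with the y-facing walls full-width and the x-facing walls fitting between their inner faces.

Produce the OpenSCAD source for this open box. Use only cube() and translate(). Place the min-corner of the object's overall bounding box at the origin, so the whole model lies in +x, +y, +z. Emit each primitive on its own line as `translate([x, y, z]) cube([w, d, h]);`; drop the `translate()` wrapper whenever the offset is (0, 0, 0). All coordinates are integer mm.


cube([130, 141, 17]);
translate([0, 0, 17]) cube([130, 17, 73]);
translate([0, 124, 17]) cube([130, 17, 73]);
translate([0, 17, 17]) cube([17, 107, 73]);
translate([113, 17, 17]) cube([17, 107, 73]);


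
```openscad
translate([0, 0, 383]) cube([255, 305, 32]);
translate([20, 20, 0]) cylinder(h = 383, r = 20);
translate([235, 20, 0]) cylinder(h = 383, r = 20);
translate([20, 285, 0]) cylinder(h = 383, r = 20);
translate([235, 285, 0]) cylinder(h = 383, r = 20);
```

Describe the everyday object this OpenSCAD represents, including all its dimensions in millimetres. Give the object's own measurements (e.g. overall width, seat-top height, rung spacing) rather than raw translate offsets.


A four-legged stool. The seat is a 255×305×32 mm slab whose top surface is at z = 415 mm; four round legs, each 40 mm in diameter, run from the floor (z = 0) to the underside of the seat, each leg's axis is inset half a diameter from the nearest pair of seat edges (so the leg's bounding box is flush with the corner).


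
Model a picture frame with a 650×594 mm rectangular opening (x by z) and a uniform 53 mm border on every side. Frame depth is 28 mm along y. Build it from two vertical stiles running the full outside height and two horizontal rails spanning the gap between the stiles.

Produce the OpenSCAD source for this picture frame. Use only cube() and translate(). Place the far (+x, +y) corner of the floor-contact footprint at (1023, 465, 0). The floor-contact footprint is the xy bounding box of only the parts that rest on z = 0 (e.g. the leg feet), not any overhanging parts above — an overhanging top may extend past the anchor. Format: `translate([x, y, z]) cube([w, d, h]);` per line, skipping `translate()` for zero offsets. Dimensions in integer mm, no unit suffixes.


translate([267, 437, 0]) cube([53, 28, 700]);
translate([970, 437, 0]) cube([53, 28, 700]);
translate([320, 437, 0]) cube([650, 28, 53]);
translate([320, 437, 647]) cube([650, 28, 53]);


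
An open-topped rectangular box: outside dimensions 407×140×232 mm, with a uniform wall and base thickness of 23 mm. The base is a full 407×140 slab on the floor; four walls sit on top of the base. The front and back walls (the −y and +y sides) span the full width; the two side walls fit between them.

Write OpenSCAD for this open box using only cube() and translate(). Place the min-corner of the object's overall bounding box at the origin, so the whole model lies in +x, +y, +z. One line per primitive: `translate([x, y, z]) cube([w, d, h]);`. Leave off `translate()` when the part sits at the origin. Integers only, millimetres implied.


cube([407, 140, 23]);
translate([0, 0, 23]) cube([407, 23, 209]);
translate([0, 117, 23]) cube([407, 23, 209]);
translate([0, 23, 23]) cube([23, 94, 209]);
translate([384, 23, 23]) cube([23, 94, 209]);


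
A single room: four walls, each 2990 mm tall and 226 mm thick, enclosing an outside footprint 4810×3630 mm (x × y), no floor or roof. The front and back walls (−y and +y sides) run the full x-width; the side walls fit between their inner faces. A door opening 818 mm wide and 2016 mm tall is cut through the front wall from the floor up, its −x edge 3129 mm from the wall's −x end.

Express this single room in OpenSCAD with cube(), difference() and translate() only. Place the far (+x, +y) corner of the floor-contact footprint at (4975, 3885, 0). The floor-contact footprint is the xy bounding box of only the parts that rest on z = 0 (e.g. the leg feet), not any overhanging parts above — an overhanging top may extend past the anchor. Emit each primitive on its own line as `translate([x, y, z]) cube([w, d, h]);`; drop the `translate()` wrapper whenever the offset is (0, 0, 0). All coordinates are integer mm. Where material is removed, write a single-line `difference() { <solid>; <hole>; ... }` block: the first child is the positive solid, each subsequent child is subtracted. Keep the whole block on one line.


difference() { translate([165, 255, 0]) cube([4810, 226, 2990]); translate([3294, 255, 0]) cube([818, 226, 2016]); }
translate([165, 3659, 0]) cube([4810, 226, 2990]);
translate([165, 481, 0]) cube([226, 3178, 2990]);
translate([4749, 481, 0]) cube([226, 3178, 2990]);
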